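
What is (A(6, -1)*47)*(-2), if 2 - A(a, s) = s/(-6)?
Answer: -517/3 ≈ -172.33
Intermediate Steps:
A(a, s) = 2 + s/6 (A(a, s) = 2 - s/(-6) = 2 - s*(-1)/6 = 2 - (-1)*s/6 = 2 + s/6)
(A(6, -1)*47)*(-2) = ((2 + (⅙)*(-1))*47)*(-2) = ((2 - ⅙)*47)*(-2) = ((11/6)*47)*(-2) = (517/6)*(-2) = -517/3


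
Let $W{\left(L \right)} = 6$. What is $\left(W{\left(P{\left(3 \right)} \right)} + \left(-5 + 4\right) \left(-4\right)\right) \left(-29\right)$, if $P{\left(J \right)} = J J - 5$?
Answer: $-290$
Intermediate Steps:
$P{\left(J \right)} = -5 + J^{2}$ ($P{\left(J \right)} = J^{2} - 5 = -5 + J^{2}$)
$\left(W{\left(P{\left(3 \right)} \right)} + \left(-5 + 4\right) \left(-4\right)\right) \left(-29\right) = \left(6 + \left(-5 + 4\right) \left(-4\right)\right) \left(-29\right) = \left(6 - -4\right) \left(-29\right) = \left(6 + 4\right) \left(-29\right) = 10 \left(-29\right) = -290$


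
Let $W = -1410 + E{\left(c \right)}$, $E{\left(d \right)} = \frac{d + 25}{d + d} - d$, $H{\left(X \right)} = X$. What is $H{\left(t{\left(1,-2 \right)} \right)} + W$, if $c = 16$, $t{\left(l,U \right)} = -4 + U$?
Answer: $- \frac{45783}{32} \approx -1430.7$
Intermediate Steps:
$E{\left(d \right)} = - d + \frac{25 + d}{2 d}$ ($E{\left(d \right)} = \frac{25 + d}{2 d} - d = - d + \frac{25 + d}{2 d}$)
$W = - \frac{45591}{32}$ ($W = -1410 + \left(\frac{1}{2} - 16 + \frac{25}{2 \cdot 16}\right) = -1410 + \left(\frac{1}{2} - 16 + \frac{25}{2} \cdot \frac{1}{16}\right) = -1410 + \left(\frac{1}{2} - 16 + \frac{25}{32}\right) = -1410 - \frac{471}{32} = - \frac{45591}{32} \approx -1424.7$)
$H{\left(t{\left(1,-2 \right)} \right)} + W = \left(-4 - 2\right) - \frac{45591}{32} = -6 - \frac{45591}{32} = - \frac{45783}{32}$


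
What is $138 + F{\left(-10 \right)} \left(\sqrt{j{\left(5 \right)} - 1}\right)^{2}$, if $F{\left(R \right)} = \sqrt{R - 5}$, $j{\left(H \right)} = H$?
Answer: $138 + 4 i \sqrt{15} \approx 138.0 + 15.492 i$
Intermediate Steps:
$F{\left(R \right)} = \sqrt{-5 + R}$
$138 + F{\left(-10 \right)} \left(\sqrt{j{\left(5 \right)} - 1}\right)^{2} = 138 + \sqrt{-5 - 10} \left(\sqrt{5 - 1}\right)^{2} = 138 + \sqrt{-15} \left(\sqrt{4}\right)^{2} = 138 + i \sqrt{15} \cdot 2^{2} = 138 + i \sqrt{15} \cdot 4 = 138 + 4 i \sqrt{15}$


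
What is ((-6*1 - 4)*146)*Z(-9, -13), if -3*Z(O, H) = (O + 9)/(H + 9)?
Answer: 0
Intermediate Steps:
Z(O, H) = -(9 + O)/(3*(9 + H)) (Z(O, H) = -(O + 9)/(3*(H + 9)) = -(9 + O)/(3*(9 + H)))
((-6*1 - 4)*146)*Z(-9, -13) = ((-6*1 - 4)*146)*((-9 - 1*(-9))/(3*(9 - 13))) = ((-6 - 4)*146)*((⅓)*(-9 + 9)/(-4)) = (-10*146)*((⅓)*(-¼)*0) = -1460*0 = 0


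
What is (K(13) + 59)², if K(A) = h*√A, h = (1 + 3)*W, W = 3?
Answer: 5353 + 1416*√13 ≈ 10458.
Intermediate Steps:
h = 12 (h = (1 + 3)*3 = 4*3 = 12)
K(A) = 12*√A
(K(13) + 59)² = (12*√13 + 59)² = (59 + 12*√13)²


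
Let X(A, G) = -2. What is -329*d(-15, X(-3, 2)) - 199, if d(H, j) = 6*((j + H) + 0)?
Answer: 33359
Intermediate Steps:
d(H, j) = 6*H + 6*j (d(H, j) = 6*((H + j) + 0) = 6*(H + j) = 6*H + 6*j)
-329*d(-15, X(-3, 2)) - 199 = -329*(6*(-15) + 6*(-2)) - 199 = -329*(-90 - 12) - 199 = -329*(-102) - 199 = 33558 - 199 = 33359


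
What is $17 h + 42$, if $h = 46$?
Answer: $824$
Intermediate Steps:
$17 h + 42 = 17 \cdot 46 + 42 = 782 + 42 = 824$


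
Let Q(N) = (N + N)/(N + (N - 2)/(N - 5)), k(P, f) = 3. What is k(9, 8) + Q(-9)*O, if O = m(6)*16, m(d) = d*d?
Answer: 145497/115 ≈ 1265.2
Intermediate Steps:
m(d) = d**2
Q(N) = 2*N/(N + (-2 + N)/(-5 + N)) (Q(N) = (2*N)/(N + (-2 + N)/(-5 + N)) = 2*N/(N + (-2 + N)/(-5 + N)))
O = 576 (O = 6**2*16 = 36*16 = 576)
k(9, 8) + Q(-9)*O = 3 + (2*(-9)*(-5 - 9)/(-2 + (-9)**2 - 4*(-9)))*576 = 3 + (2*(-9)*(-14)/(-2 + 81 + 36))*576 = 3 + (2*(-9)*(-14)/115)*576 = 3 + (2*(-9)*(1/115)*(-14))*576 = 3 + (252/115)*576 = 3 + 145152/115 = 145497/115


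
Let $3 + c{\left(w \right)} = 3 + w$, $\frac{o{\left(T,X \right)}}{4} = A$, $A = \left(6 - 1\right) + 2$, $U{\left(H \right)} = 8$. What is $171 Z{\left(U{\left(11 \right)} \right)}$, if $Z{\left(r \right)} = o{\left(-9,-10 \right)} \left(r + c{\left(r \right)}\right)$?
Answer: $76608$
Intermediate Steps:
$A = 7$ ($A = 5 + 2 = 7$)
$o{\left(T,X \right)} = 28$ ($o{\left(T,X \right)} = 4 \cdot 7 = 28$)
$c{\left(w \right)} = w$ ($c{\left(w \right)} = -3 + \left(3 + w\right) = w$)
$Z{\left(r \right)} = 56 r$ ($Z{\left(r \right)} = 28 \left(r + r\right) = 28 \cdot 2 r = 56 r$)
$171 Z{\left(U{\left(11 \right)} \right)} = 171 \cdot 56 \cdot 8 = 171 \cdot 448 = 76608$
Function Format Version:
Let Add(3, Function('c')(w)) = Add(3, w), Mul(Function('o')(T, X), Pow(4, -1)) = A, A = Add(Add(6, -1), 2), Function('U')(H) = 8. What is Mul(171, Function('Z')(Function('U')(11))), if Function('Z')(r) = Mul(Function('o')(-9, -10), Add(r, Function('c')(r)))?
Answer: 76608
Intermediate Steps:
A = 7 (A = Add(5, 2) = 7)
Function('o')(T, X) = 28 (Function('o')(T, X) = Mul(4, 7) = 28)
Function('c')(w) = w (Function('c')(w) = Add(-3, Add(3, w)) = w)
Function('Z')(r) = Mul(56, r) (Function('Z')(r) = Mul(28, Add(r, r)) = Mul(28, Mul(2, r)) = Mul(56, r))
Mul(171, Function('Z')(Function('U')(11))) = Mul(171, Mul(56, 8)) = Mul(171, 448) = 76608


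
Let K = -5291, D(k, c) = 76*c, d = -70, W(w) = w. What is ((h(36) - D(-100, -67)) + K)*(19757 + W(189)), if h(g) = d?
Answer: -5365474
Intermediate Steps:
h(g) = -70
((h(36) - D(-100, -67)) + K)*(19757 + W(189)) = ((-70 - 76*(-67)) - 5291)*(19757 + 189) = ((-70 - 1*(-5092)) - 5291)*19946 = ((-70 + 5092) - 5291)*19946 = (5022 - 5291)*19946 = -269*19946 = -5365474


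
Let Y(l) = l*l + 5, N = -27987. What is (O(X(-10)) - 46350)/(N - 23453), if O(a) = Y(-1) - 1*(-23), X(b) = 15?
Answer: 46321/51440 ≈ 0.90049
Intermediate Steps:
Y(l) = 5 + l² (Y(l) = l² + 5 = 5 + l²)
O(a) = 29 (O(a) = (5 + (-1)²) - 1*(-23) = (5 + 1) + 23 = 6 + 23 = 29)
(O(X(-10)) - 46350)/(N - 23453) = (29 - 46350)/(-27987 - 23453) = -46321/(-51440) = -46321*(-1/51440) = 46321/51440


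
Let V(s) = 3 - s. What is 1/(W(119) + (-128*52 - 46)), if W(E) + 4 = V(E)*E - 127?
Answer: -1/20637 ≈ -4.8457e-5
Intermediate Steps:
W(E) = -131 + E*(3 - E) (W(E) = -4 + ((3 - E)*E - 127) = -4 + (E*(3 - E) - 127) = -4 + (-127 + E*(3 - E)) = -131 + E*(3 - E))
1/(W(119) + (-128*52 - 46)) = 1/((-131 - 1*119*(-3 + 119)) + (-128*52 - 46)) = 1/((-131 - 1*119*116) + (-6656 - 46)) = 1/((-131 - 13804) - 6702) = 1/(-13935 - 6702) = 1/(-20637) = -1/20637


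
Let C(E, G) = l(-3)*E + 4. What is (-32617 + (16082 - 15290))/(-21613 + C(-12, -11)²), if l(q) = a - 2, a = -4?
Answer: 31825/15837 ≈ 2.0095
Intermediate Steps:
l(q) = -6 (l(q) = -4 - 2 = -6)
C(E, G) = 4 - 6*E (C(E, G) = -6*E + 4 = 4 - 6*E)
(-32617 + (16082 - 15290))/(-21613 + C(-12, -11)²) = (-32617 + (16082 - 15290))/(-21613 + (4 - 6*(-12))²) = (-32617 + 792)/(-21613 + (4 + 72)²) = -31825/(-21613 + 76²) = -31825/(-21613 + 5776) = -31825/(-15837) = -31825*(-1/15837) = 31825/15837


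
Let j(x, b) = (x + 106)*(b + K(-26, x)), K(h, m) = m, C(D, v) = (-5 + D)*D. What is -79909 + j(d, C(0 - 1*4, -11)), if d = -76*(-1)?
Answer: -59525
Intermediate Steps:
C(D, v) = D*(-5 + D)
d = 76
j(x, b) = (106 + x)*(b + x) (j(x, b) = (x + 106)*(b + x) = (106 + x)*(b + x))
-79909 + j(d, C(0 - 1*4, -11)) = -79909 + (76² + 106*((0 - 1*4)*(-5 + (0 - 1*4))) + 106*76 + ((0 - 1*4)*(-5 + (0 - 1*4)))*76) = -79909 + (5776 + 106*((0 - 4)*(-5 + (0 - 4))) + 8056 + ((0 - 4)*(-5 + (0 - 4)))*76) = -79909 + (5776 + 106*(-4*(-5 - 4)) + 8056 - 4*(-5 - 4)*76) = -79909 + (5776 + 106*(-4*(-9)) + 8056 - 4*(-9)*76) = -79909 + (5776 + 106*36 + 8056 + 36*76) = -79909 + (5776 + 3816 + 8056 + 2736) = -79909 + 20384 = -59525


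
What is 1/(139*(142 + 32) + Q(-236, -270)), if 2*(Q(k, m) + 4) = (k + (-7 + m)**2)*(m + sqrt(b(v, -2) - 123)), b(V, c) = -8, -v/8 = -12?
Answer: -41209492/425322062179935 - 152986*I*sqrt(131)/425322062179935 ≈ -9.689e-8 - 4.1169e-9*I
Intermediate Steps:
v = 96 (v = -8*(-12) = 96)
Q(k, m) = -4 + (k + (-7 + m)**2)*(m + I*sqrt(131))/2 (Q(k, m) = -4 + ((k + (-7 + m)**2)*(m + sqrt(-8 - 123)))/2 = -4 + ((k + (-7 + m)**2)*(m + sqrt(-131)))/2 = -4 + ((k + (-7 + m)**2)*(m + I*sqrt(131)))/2 = -4 + (k + (-7 + m)**2)*(m + I*sqrt(131))/2)
1/(139*(142 + 32) + Q(-236, -270)) = 1/(139*(142 + 32) + (-4 + (1/2)*(-236)*(-270) + (1/2)*(-270)*(-7 - 270)**2 + (1/2)*I*(-236)*sqrt(131) + I*sqrt(131)*(-7 - 270)**2/2)) = 1/(139*174 + (-4 + 31860 + (1/2)*(-270)*(-277)**2 - 118*I*sqrt(131) + (1/2)*I*sqrt(131)*(-277)**2)) = 1/(24186 + (-4 + 31860 + (1/2)*(-270)*76729 - 118*I*sqrt(131) + (1/2)*I*sqrt(131)*76729)) = 1/(24186 + (-4 + 31860 - 10358415 - 118*I*sqrt(131) + 76729*I*sqrt(131)/2)) = 1/(24186 + (-10326559 + 76493*I*sqrt(131)/2)) = 1/(-10302373 + 76493*I*sqrt(131)/2)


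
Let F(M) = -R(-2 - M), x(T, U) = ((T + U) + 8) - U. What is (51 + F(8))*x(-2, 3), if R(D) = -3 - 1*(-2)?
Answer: 312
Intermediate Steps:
x(T, U) = 8 + T (x(T, U) = (8 + T + U) - U = 8 + T)
R(D) = -1 (R(D) = -3 + 2 = -1)
F(M) = 1 (F(M) = -1*(-1) = 1)
(51 + F(8))*x(-2, 3) = (51 + 1)*(8 - 2) = 52*6 = 312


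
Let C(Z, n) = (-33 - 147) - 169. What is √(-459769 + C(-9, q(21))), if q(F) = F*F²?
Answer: I*√460118 ≈ 678.32*I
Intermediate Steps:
q(F) = F³
C(Z, n) = -349 (C(Z, n) = -180 - 169 = -349)
√(-459769 + C(-9, q(21))) = √(-459769 - 349) = √(-460118) = I*√460118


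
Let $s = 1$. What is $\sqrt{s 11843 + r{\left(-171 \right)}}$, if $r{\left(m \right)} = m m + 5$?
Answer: $\sqrt{41089} \approx 202.7$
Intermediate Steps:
$r{\left(m \right)} = 5 + m^{2}$ ($r{\left(m \right)} = m^{2} + 5 = 5 + m^{2}$)
$\sqrt{s 11843 + r{\left(-171 \right)}} = \sqrt{1 \cdot 11843 + \left(5 + \left(-171\right)^{2}\right)} = \sqrt{11843 + \left(5 + 29241\right)} = \sqrt{11843 + 29246} = \sqrt{41089}$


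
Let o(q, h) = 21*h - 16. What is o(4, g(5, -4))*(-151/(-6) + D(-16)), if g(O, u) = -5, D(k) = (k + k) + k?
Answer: 16577/6 ≈ 2762.8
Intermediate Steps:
D(k) = 3*k (D(k) = 2*k + k = 3*k)
o(q, h) = -16 + 21*h
o(4, g(5, -4))*(-151/(-6) + D(-16)) = (-16 + 21*(-5))*(-151/(-6) + 3*(-16)) = (-16 - 105)*(-151*(-⅙) - 48) = -121*(151/6 - 48) = -121*(-137/6) = 16577/6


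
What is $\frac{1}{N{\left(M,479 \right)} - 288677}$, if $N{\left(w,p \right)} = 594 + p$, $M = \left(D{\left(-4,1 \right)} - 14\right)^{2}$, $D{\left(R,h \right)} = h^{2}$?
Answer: $- \frac{1}{287604} \approx -3.477 \cdot 10^{-6}$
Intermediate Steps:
$M = 169$ ($M = \left(1^{2} - 14\right)^{2} = \left(1 - 14\right)^{2} = \left(-13\right)^{2} = 169$)
$\frac{1}{N{\left(M,479 \right)} - 288677} = \frac{1}{\left(594 + 479\right) - 288677} = \frac{1}{1073 - 288677} = \frac{1}{-287604} = - \frac{1}{287604}$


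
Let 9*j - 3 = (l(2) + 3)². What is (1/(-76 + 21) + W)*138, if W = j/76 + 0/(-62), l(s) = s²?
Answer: 25024/3135 ≈ 7.9821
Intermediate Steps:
j = 52/9 (j = ⅓ + (2² + 3)²/9 = ⅓ + (4 + 3)²/9 = ⅓ + (⅑)*7² = ⅓ + (⅑)*49 = ⅓ + 49/9 = 52/9 ≈ 5.7778)
W = 13/171 (W = (52/9)/76 + 0/(-62) = (52/9)*(1/76) + 0*(-1/62) = 13/171 + 0 = 13/171 ≈ 0.076023)
(1/(-76 + 21) + W)*138 = (1/(-76 + 21) + 13/171)*138 = (1/(-55) + 13/171)*138 = (-1/55 + 13/171)*138 = (544/9405)*138 = 25024/3135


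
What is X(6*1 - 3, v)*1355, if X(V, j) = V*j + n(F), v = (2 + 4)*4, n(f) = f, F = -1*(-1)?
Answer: 98915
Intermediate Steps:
F = 1
v = 24 (v = 6*4 = 24)
X(V, j) = 1 + V*j (X(V, j) = V*j + 1 = 1 + V*j)
X(6*1 - 3, v)*1355 = (1 + (6*1 - 3)*24)*1355 = (1 + (6 - 3)*24)*1355 = (1 + 3*24)*1355 = (1 + 72)*1355 = 73*1355 = 98915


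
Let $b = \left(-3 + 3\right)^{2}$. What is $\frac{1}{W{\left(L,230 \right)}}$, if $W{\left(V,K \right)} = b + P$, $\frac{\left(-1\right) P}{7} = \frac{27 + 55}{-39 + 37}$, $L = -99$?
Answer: $\frac{1}{287} \approx 0.0034843$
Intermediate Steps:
$P = 287$ ($P = - 7 \frac{27 + 55}{-39 + 37} = - 7 \frac{82}{-2} = - 7 \cdot 82 \left(- \frac{1}{2}\right) = \left(-7\right) \left(-41\right) = 287$)
$b = 0$ ($b = 0^{2} = 0$)
$W{\left(V,K \right)} = 287$ ($W{\left(V,K \right)} = 0 + 287 = 287$)
$\frac{1}{W{\left(L,230 \right)}} = \frac{1}{287}$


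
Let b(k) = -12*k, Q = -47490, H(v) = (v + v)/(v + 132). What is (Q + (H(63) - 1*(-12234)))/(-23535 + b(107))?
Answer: 763866/537745 ≈ 1.4205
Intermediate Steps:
H(v) = 2*v/(132 + v) (H(v) = (2*v)/(132 + v) = 2*v/(132 + v))
(Q + (H(63) - 1*(-12234)))/(-23535 + b(107)) = (-47490 + (2*63/(132 + 63) - 1*(-12234)))/(-23535 - 12*107) = (-47490 + (2*63/195 + 12234))/(-23535 - 1284) = (-47490 + (2*63*(1/195) + 12234))/(-24819) = (-47490 + (42/65 + 12234))*(-1/24819) = (-47490 + 795252/65)*(-1/24819) = -2291598/65*(-1/24819) = 763866/537745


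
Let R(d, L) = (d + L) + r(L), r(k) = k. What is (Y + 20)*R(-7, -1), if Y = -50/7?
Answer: -810/7 ≈ -115.71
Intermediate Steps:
Y = -50/7 (Y = -50*1/7 = -50/7 ≈ -7.1429)
R(d, L) = d + 2*L (R(d, L) = (d + L) + L = (L + d) + L = d + 2*L)
(Y + 20)*R(-7, -1) = (-50/7 + 20)*(-7 + 2*(-1)) = 90*(-7 - 2)/7 = (90/7)*(-9) = -810/7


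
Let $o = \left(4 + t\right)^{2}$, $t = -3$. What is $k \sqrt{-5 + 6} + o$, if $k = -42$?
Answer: $-41$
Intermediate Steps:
$o = 1$ ($o = \left(4 - 3\right)^{2} = 1^{2} = 1$)
$k \sqrt{-5 + 6} + o = - 42 \sqrt{-5 + 6} + 1 = - 42 \sqrt{1} + 1 = \left(-42\right) 1 + 1 = -42 + 1 = -41$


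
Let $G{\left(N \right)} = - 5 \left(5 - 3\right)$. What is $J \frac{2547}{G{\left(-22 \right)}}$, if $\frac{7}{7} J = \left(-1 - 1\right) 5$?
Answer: $2547$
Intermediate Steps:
$G{\left(N \right)} = -10$ ($G{\left(N \right)} = \left(-5\right) 2 = -10$)
$J = -10$ ($J = \left(-1 - 1\right) 5 = \left(-2\right) 5 = -10$)
$J \frac{2547}{G{\left(-22 \right)}} = - 10 \frac{2547}{-10} = - 10 \cdot 2547 \left(- \frac{1}{10}\right) = \left(-10\right) \left(- \frac{2547}{10}\right) = 2547$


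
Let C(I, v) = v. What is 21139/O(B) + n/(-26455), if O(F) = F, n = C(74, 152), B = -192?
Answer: -559261429/5079360 ≈ -110.10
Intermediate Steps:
n = 152
21139/O(B) + n/(-26455) = 21139/(-192) + 152/(-26455) = 21139*(-1/192) + 152*(-1/26455) = -21139/192 - 152/26455 = -559261429/5079360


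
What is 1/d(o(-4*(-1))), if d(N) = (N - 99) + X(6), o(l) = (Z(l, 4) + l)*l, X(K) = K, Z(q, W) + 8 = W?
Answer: -1/93 ≈ -0.010753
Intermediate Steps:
Z(q, W) = -8 + W
o(l) = l*(-4 + l) (o(l) = ((-8 + 4) + l)*l = (-4 + l)*l = l*(-4 + l))
d(N) = -93 + N (d(N) = (N - 99) + 6 = (-99 + N) + 6 = -93 + N)
1/d(o(-4*(-1))) = 1/(-93 + (-4*(-1))*(-4 - 4*(-1))) = 1/(-93 + 4*(-4 + 4)) = 1/(-93 + 4*0) = 1/(-93 + 0) = 1/(-93) = -1/93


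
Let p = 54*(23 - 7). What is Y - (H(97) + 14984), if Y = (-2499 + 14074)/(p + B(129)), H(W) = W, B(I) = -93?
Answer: -11615876/771 ≈ -15066.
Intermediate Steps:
p = 864 (p = 54*16 = 864)
Y = 11575/771 (Y = (-2499 + 14074)/(864 - 93) = 11575/771 ≈ 15.013)
Y - (H(97) + 14984) = 11575/771 - (97 + 14984) = 11575/771 - 1*15081 = 11575/771 - 15081 = -11615876/771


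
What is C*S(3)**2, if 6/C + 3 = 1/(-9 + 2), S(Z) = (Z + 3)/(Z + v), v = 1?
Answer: -189/44 ≈ -4.2955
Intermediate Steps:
S(Z) = (3 + Z)/(1 + Z) (S(Z) = (Z + 3)/(Z + 1) = (3 + Z)/(1 + Z))
C = -21/11 (C = 6/(-3 + 1/(-9 + 2)) = 6/(-3 + 1/(-7)) = 6/(-3 - 1/7) = 6/(-22/7) = 6*(-7/22) = -21/11 ≈ -1.9091)
C*S(3)**2 = -21*(3 + 3)**2/(1 + 3)**2/11 = -21*(6/4)**2/11 = -21*((1/4)*6)**2/11 = -21*(3/2)**2/11 = -21/11*9/4 = -189/44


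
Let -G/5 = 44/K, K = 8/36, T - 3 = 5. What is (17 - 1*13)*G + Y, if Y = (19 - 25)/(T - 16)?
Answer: -15837/4 ≈ -3959.3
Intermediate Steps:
T = 8 (T = 3 + 5 = 8)
K = 2/9 (K = 8*(1/36) = 2/9 ≈ 0.22222)
Y = 3/4 (Y = (19 - 25)/(8 - 16) = -6/(-8) = -6*(-1/8) = 3/4 ≈ 0.75000)
G = -990 (G = -220/2/9 = -220*9/2 = -5*198 = -990)
(17 - 1*13)*G + Y = (17 - 1*13)*(-990) + 3/4 = (17 - 13)*(-990) + 3/4 = 4*(-990) + 3/4 = -3960 + 3/4 = -15837/4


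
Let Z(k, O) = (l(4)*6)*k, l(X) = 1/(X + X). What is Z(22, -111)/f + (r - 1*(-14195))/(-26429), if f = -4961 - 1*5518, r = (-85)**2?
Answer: -149930839/184632994 ≈ -0.81205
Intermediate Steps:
l(X) = 1/(2*X)
r = 7225
Z(k, O) = 3*k/4 (Z(k, O) = (((1/2)/4)*6)*k = (((1/2)*(1/4))*6)*k = ((1/8)*6)*k = 3*k/4)
f = -10479 (f = -4961 - 5518 = -10479)
Z(22, -111)/f + (r - 1*(-14195))/(-26429) = ((3/4)*22)/(-10479) + (7225 - 1*(-14195))/(-26429) = (33/2)*(-1/10479) + (7225 + 14195)*(-1/26429) = -11/6986 + 21420*(-1/26429) = -11/6986 - 21420/26429 = -149930839/184632994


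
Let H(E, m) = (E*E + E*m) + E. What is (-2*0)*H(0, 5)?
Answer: 0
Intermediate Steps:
H(E, m) = E + E² + E*m (H(E, m) = (E² + E*m) + E = E + E² + E*m)
(-2*0)*H(0, 5) = (-2*0)*(0*(1 + 0 + 5)) = 0*(0*6) = 0*0 = 0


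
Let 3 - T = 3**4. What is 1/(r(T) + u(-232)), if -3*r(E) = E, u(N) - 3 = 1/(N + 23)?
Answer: 209/6060 ≈ 0.034488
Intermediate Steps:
u(N) = 3 + 1/(23 + N) (u(N) = 3 + 1/(N + 23) = 3 + 1/(23 + N))
T = -78 (T = 3 - 1*3**4 = 3 - 1*81 = 3 - 81 = -78)
r(E) = -E/3
1/(r(T) + u(-232)) = 1/(-1/3*(-78) + (70 + 3*(-232))/(23 - 232)) = 1/(26 + (70 - 696)/(-209)) = 1/(26 - 1/209*(-626)) = 1/(26 + 626/209) = 1/(6060/209) = 209/6060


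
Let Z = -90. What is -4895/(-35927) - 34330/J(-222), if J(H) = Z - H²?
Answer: 737529820/886929849 ≈ 0.83155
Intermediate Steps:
J(H) = -90 - H²
-4895/(-35927) - 34330/J(-222) = -4895/(-35927) - 34330/(-90 - 1*(-222)²) = -4895*(-1/35927) - 34330/(-90 - 1*49284) = 4895/35927 - 34330/(-90 - 49284) = 4895/35927 - 34330/(-49374) = 4895/35927 - 34330*(-1/49374) = 4895/35927 + 17165/24687 = 737529820/886929849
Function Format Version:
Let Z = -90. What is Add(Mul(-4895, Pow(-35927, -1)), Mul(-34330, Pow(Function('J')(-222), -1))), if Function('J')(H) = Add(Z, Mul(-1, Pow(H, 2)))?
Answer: Rational(737529820, 886929849) ≈ 0.83155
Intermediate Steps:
Function('J')(H) = Add(-90, Mul(-1, Pow(H, 2)))
Add(Mul(-4895, Pow(-35927, -1)), Mul(-34330, Pow(Function('J')(-222), -1))) = Add(Mul(-4895, Pow(-35927, -1)), Mul(-34330, Pow(Add(-90, Mul(-1, Pow(-222, 2))), -1))) = Add(Mul(-4895, Rational(-1, 35927)), Mul(-34330, Pow(Add(-90, Mul(-1, 49284)), -1))) = Add(Rational(4895, 35927), Mul(-34330, Pow(Add(-90, -49284), -1))) = Add(Rational(4895, 35927), Mul(-34330, Pow(-49374, -1))) = Add(Rational(4895, 35927), Mul(-34330, Rational(-1, 49374))) = Add(Rational(4895, 35927), Rational(17165, 24687)) = Rational(737529820, 886929849)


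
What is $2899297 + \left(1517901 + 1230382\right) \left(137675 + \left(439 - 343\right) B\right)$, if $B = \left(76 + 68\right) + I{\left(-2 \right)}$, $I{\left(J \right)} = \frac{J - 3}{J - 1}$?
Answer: $416804750794$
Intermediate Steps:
$I{\left(J \right)} = \frac{-3 + J}{-1 + J}$
$B = \frac{437}{3}$ ($B = \left(76 + 68\right) + \frac{-3 - 2}{-1 - 2} = 144 + \frac{1}{-3} \left(-5\right) = 144 - - \frac{5}{3} = 144 + \frac{5}{3} = \frac{437}{3} \approx 145.67$)
$2899297 + \left(1517901 + 1230382\right) \left(137675 + \left(439 - 343\right) B\right) = 2899297 + \left(1517901 + 1230382\right) \left(137675 + \left(439 - 343\right) \frac{437}{3}\right) = 2899297 + 2748283 \left(137675 + 96 \cdot \frac{437}{3}\right) = 2899297 + 2748283 \left(137675 + 13984\right) = 2899297 + 2748283 \cdot 151659 = 2899297 + 416801851497 = 416804750794$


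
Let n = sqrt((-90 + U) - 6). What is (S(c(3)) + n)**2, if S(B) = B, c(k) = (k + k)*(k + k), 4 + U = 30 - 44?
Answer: (36 + I*sqrt(114))**2 ≈ 1182.0 + 768.75*I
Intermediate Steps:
U = -18 (U = -4 + (30 - 44) = -4 - 14 = -18)
n = I*sqrt(114) (n = sqrt((-90 - 18) - 6) = sqrt(-108 - 6) = sqrt(-114) = I*sqrt(114) ≈ 10.677*I)
c(k) = 4*k**2 (c(k) = (2*k)*(2*k) = 4*k**2)
(S(c(3)) + n)**2 = (4*3**2 + I*sqrt(114))**2 = (4*9 + I*sqrt(114))**2 = (36 + I*sqrt(114))**2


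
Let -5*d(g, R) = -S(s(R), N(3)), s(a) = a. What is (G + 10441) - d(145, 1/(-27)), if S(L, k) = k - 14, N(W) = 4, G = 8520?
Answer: 18963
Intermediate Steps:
S(L, k) = -14 + k
d(g, R) = -2 (d(g, R) = -(-1)*(-14 + 4)/5 = -(-1)*(-10)/5 = -1/5*10 = -2)
(G + 10441) - d(145, 1/(-27)) = (8520 + 10441) - 1*(-2) = 18961 + 2 = 18963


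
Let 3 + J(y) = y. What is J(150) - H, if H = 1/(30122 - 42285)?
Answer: 1787962/12163 ≈ 147.00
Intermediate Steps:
J(y) = -3 + y
H = -1/12163 (H = 1/(-12163) = -1/12163 ≈ -8.2217e-5)
J(150) - H = (-3 + 150) - 1*(-1/12163) = 147 + 1/12163 = 1787962/12163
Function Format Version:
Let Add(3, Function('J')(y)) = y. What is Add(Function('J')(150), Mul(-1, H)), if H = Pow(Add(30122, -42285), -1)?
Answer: Rational(1787962, 12163) ≈ 147.00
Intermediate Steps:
Function('J')(y) = Add(-3, y)
H = Rational(-1, 12163) (H = Pow(-12163, -1) = Rational(-1, 12163) ≈ -8.2217e-5)
Add(Function('J')(150), Mul(-1, H)) = Add(Add(-3, 150), Mul(-1, Rational(-1, 12163))) = Add(147, Rational(1, 12163)) = Rational(1787962, 12163)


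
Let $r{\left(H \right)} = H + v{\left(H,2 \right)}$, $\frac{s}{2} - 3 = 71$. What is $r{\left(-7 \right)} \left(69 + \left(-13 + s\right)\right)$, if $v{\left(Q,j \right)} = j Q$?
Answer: $-4284$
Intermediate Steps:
$s = 148$ ($s = 6 + 2 \cdot 71 = 6 + 142 = 148$)
$v{\left(Q,j \right)} = Q j$
$r{\left(H \right)} = 3 H$ ($r{\left(H \right)} = H + H 2 = H + 2 H = 3 H$)
$r{\left(-7 \right)} \left(69 + \left(-13 + s\right)\right) = 3 \left(-7\right) \left(69 + \left(-13 + 148\right)\right) = - 21 \left(69 + 135\right) = \left(-21\right) 204 = -4284$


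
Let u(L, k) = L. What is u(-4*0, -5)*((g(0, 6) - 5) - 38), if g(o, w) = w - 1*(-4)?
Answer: 0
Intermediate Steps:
g(o, w) = 4 + w (g(o, w) = w + 4 = 4 + w)
u(-4*0, -5)*((g(0, 6) - 5) - 38) = (-4*0)*(((4 + 6) - 5) - 38) = 0*((10 - 5) - 38) = 0*(5 - 38) = 0*(-33) = 0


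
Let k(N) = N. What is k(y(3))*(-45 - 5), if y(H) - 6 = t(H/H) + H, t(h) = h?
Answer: -500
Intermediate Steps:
y(H) = 7 + H (y(H) = 6 + (H/H + H) = 6 + (1 + H) = 7 + H)
k(y(3))*(-45 - 5) = (7 + 3)*(-45 - 5) = 10*(-50) = -500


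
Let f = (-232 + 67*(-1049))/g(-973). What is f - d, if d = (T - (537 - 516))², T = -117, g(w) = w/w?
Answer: -89559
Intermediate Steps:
g(w) = 1
d = 19044 (d = (-117 - (537 - 516))² = (-117 - 1*21)² = (-117 - 21)² = (-138)² = 19044)
f = -70515 (f = (-232 + 67*(-1049))/1 = (-232 - 70283)*1 = -70515*1 = -70515)
f - d = -70515 - 1*19044 = -70515 - 19044 = -89559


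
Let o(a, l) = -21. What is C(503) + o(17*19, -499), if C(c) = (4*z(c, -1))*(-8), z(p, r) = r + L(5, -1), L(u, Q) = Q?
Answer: 43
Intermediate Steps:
z(p, r) = -1 + r (z(p, r) = r - 1 = -1 + r)
C(c) = 64 (C(c) = (4*(-1 - 1))*(-8) = (4*(-2))*(-8) = -8*(-8) = 64)
C(503) + o(17*19, -499) = 64 - 21 = 43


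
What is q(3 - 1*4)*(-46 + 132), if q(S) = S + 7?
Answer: 516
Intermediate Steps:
q(S) = 7 + S
q(3 - 1*4)*(-46 + 132) = (7 + (3 - 1*4))*(-46 + 132) = (7 + (3 - 4))*86 = (7 - 1)*86 = 6*86 = 516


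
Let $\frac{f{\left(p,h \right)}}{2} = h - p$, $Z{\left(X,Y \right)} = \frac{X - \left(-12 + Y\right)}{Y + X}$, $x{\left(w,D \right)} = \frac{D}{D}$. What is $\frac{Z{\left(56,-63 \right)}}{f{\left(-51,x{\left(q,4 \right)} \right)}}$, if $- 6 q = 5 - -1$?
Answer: $- \frac{131}{728} \approx -0.17994$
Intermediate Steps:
$q = -1$ ($q = - \frac{5 - -1}{6} = - \frac{5 + 1}{6} = \left(- \frac{1}{6}\right) 6 = -1$)
$x{\left(w,D \right)} = 1$
$Z{\left(X,Y \right)} = \frac{12 + X - Y}{X + Y}$
$f{\left(p,h \right)} = - 2 p + 2 h$ ($f{\left(p,h \right)} = 2 \left(h - p\right) = - 2 p + 2 h$)
$\frac{Z{\left(56,-63 \right)}}{f{\left(-51,x{\left(q,4 \right)} \right)}} = \frac{\frac{1}{56 - 63} \left(12 + 56 - -63\right)}{\left(-2\right) \left(-51\right) + 2 \cdot 1} = \frac{\frac{1}{-7} \left(12 + 56 + 63\right)}{102 + 2} = \frac{\left(- \frac{1}{7}\right) 131}{104} = \left(- \frac{131}{7}\right) \frac{1}{104} = - \frac{131}{728}$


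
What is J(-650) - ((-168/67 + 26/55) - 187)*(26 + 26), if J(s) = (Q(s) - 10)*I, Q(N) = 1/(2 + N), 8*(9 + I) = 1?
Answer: 189474838259/19103040 ≈ 9918.6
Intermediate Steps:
I = -71/8 (I = -9 + (⅛)*1 = -9 + ⅛ = -71/8 ≈ -8.8750)
J(s) = 355/4 - 71/(8*(2 + s)) (J(s) = (1/(2 + s) - 10)*(-71/8) = (-10 + 1/(2 + s))*(-71/8) = 355/4 - 71/(8*(2 + s)))
J(-650) - ((-168/67 + 26/55) - 187)*(26 + 26) = 71*(19 + 10*(-650))/(8*(2 - 650)) - ((-168/67 + 26/55) - 187)*(26 + 26) = (71/8)*(19 - 6500)/(-648) - ((-168*1/67 + 26*(1/55)) - 187)*52 = (71/8)*(-1/648)*(-6481) - ((-168/67 + 26/55) - 187)*52 = 460151/5184 - (-7498/3685 - 187)*52 = 460151/5184 - (-696593)*52/3685 = 460151/5184 - 1*(-36222836/3685) = 460151/5184 + 36222836/3685 = 189474838259/19103040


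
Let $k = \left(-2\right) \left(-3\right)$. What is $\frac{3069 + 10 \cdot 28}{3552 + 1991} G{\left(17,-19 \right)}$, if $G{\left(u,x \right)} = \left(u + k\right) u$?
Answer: $\frac{56933}{241} \approx 236.24$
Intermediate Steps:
$k = 6$
$G{\left(u,x \right)} = u \left(6 + u\right)$ ($G{\left(u,x \right)} = \left(u + 6\right) u = \left(6 + u\right) u = u \left(6 + u\right)$)
$\frac{3069 + 10 \cdot 28}{3552 + 1991} G{\left(17,-19 \right)} = \frac{3069 + 10 \cdot 28}{3552 + 1991} \cdot 17 \left(6 + 17\right) = \frac{3069 + 280}{5543} \cdot 17 \cdot 23 = 3349 \cdot \frac{1}{5543} \cdot 391 = \frac{3349}{5543} \cdot 391 = \frac{56933}{241}$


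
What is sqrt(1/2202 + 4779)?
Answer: sqrt(23172436518)/2202 ≈ 69.130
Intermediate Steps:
sqrt(1/2202 + 4779) = sqrt(10523359/2202) = sqrt(23172436518)/2202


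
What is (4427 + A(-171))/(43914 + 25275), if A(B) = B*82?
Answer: -9595/69189 ≈ -0.13868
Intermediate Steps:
A(B) = 82*B
(4427 + A(-171))/(43914 + 25275) = (4427 + 82*(-171))/(43914 + 25275) = (4427 - 14022)/69189 = -9595*1/69189 = -9595/69189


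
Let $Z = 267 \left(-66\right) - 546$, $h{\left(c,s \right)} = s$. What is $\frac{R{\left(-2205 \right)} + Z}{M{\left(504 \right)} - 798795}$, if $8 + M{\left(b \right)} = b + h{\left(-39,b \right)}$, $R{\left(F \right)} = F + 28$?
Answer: $\frac{4069}{159559} \approx 0.025502$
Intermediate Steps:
$R{\left(F \right)} = 28 + F$
$M{\left(b \right)} = -8 + 2 b$ ($M{\left(b \right)} = -8 + \left(b + b\right) = -8 + 2 b$)
$Z = -18168$ ($Z = -17622 - 546 = -18168$)
$\frac{R{\left(-2205 \right)} + Z}{M{\left(504 \right)} - 798795} = \frac{\left(28 - 2205\right) - 18168}{\left(-8 + 2 \cdot 504\right) - 798795} = \frac{-2177 - 18168}{\left(-8 + 1008\right) - 798795} = - \frac{20345}{1000 - 798795} = - \frac{20345}{-797795} = \left(-20345\right) \left(- \frac{1}{797795}\right) = \frac{4069}{159559}$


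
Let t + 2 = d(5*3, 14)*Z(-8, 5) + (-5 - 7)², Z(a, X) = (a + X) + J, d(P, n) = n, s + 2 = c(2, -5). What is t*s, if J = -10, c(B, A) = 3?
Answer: -40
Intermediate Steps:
s = 1 (s = -2 + 3 = 1)
Z(a, X) = -10 + X + a (Z(a, X) = (a + X) - 10 = (X + a) - 10 = -10 + X + a)
t = -40 (t = -2 + (14*(-10 + 5 - 8) + (-5 - 7)²) = -2 + (14*(-13) + (-12)²) = -2 + (-182 + 144) = -2 - 38 = -40)
t*s = -40*1 = -40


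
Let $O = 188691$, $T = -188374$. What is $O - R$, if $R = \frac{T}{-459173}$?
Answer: $\frac{86641624169}{459173} \approx 1.8869 \cdot 10^{5}$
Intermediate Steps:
$R = \frac{188374}{459173}$ ($R = - \frac{188374}{-459173} = \left(-188374\right) \left(- \frac{1}{459173}\right) = \frac{188374}{459173} \approx 0.41025$)
$O - R = 188691 - \frac{188374}{459173} = \frac{86641624169}{459173}$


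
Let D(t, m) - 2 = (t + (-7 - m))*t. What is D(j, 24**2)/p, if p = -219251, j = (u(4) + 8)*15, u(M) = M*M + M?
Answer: 68458/219251 ≈ 0.31224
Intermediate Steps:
u(M) = M + M**2 (u(M) = M**2 + M = M + M**2)
j = 420 (j = (4*(1 + 4) + 8)*15 = (4*5 + 8)*15 = (20 + 8)*15 = 28*15 = 420)
D(t, m) = 2 + t*(-7 + t - m) (D(t, m) = 2 + (t + (-7 - m))*t = 2 + (-7 + t - m)*t = 2 + t*(-7 + t - m))
D(j, 24**2)/p = (2 + 420**2 - 7*420 - 1*24**2*420)/(-219251) = (2 + 176400 - 2940 - 1*576*420)*(-1/219251) = (2 + 176400 - 2940 - 241920)*(-1/219251) = -68458*(-1/219251) = 68458/219251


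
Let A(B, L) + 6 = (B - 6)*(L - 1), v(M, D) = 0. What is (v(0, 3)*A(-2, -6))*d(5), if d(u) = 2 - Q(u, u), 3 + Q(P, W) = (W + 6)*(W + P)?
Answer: 0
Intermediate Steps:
Q(P, W) = -3 + (6 + W)*(P + W) (Q(P, W) = -3 + (W + 6)*(W + P) = -3 + (6 + W)*(P + W))
A(B, L) = -6 + (-1 + L)*(-6 + B) (A(B, L) = -6 + (B - 6)*(L - 1) = -6 + (-6 + B)*(-1 + L) = -6 + (-1 + L)*(-6 + B))
d(u) = 5 - 12*u - 2*u² (d(u) = 2 - (-3 + u² + 6*u + 6*u + u*u) = 2 - (-3 + u² + 6*u + 6*u + u²) = 2 - (-3 + 2*u² + 12*u) = 2 + (3 - 12*u - 2*u²) = 5 - 12*u - 2*u²)
(v(0, 3)*A(-2, -6))*d(5) = (0*(-1*(-2) - 6*(-6) - 2*(-6)))*(5 - 12*5 - 2*5²) = (0*(2 + 36 + 12))*(5 - 60 - 2*25) = (0*50)*(5 - 60 - 50) = 0*(-105) = 0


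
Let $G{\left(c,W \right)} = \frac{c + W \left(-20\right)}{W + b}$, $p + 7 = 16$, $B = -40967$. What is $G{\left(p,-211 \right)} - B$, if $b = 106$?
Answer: $\frac{4297306}{105} \approx 40927.0$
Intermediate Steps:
$p = 9$ ($p = -7 + 16 = 9$)
$G{\left(c,W \right)} = \frac{c - 20 W}{106 + W}$ ($G{\left(c,W \right)} = \frac{c + W \left(-20\right)}{W + 106} = \frac{c - 20 W}{106 + W}$)
$G{\left(p,-211 \right)} - B = \frac{9 - -4220}{106 - 211} - -40967 = \frac{9 + 4220}{-105} + 40967 = \left(- \frac{1}{105}\right) 4229 + 40967 = - \frac{4229}{105} + 40967 = \frac{4297306}{105}$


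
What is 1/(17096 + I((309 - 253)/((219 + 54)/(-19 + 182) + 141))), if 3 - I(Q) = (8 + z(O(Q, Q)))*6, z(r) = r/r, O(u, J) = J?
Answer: 1/17045 ≈ 5.8668e-5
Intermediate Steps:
z(r) = 1
I(Q) = -51 (I(Q) = 3 - (8 + 1)*6 = 3 - 9*6 = 3 - 1*54 = 3 - 54 = -51)
1/(17096 + I((309 - 253)/((219 + 54)/(-19 + 182) + 141))) = 1/(17096 - 51) = 1/17045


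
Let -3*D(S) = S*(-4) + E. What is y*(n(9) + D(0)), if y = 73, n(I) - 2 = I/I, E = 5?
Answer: 292/3 ≈ 97.333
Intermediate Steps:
n(I) = 3 (n(I) = 2 + I/I = 2 + 1 = 3)
D(S) = -5/3 + 4*S/3 (D(S) = -(S*(-4) + 5)/3 = -(-4*S + 5)/3 = -(5 - 4*S)/3 = -5/3 + 4*S/3)
y*(n(9) + D(0)) = 73*(3 + (-5/3 + (4/3)*0)) = 73*(3 + (-5/3 + 0)) = 73*(3 - 5/3) = 73*(4/3) = 292/3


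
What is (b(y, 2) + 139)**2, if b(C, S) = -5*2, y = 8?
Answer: 16641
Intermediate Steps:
b(C, S) = -10
(b(y, 2) + 139)**2 = (-10 + 139)**2 = 129**2 = 16641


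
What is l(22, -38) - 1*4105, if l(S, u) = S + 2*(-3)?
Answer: -4089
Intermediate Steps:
l(S, u) = -6 + S (l(S, u) = S - 6 = -6 + S)
l(22, -38) - 1*4105 = (-6 + 22) - 1*4105 = 16 - 4105 = -4089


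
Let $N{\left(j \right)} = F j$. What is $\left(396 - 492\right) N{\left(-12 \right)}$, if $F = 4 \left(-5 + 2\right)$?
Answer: $-13824$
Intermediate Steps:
$F = -12$ ($F = 4 \left(-3\right) = -12$)
$N{\left(j \right)} = - 12 j$
$\left(396 - 492\right) N{\left(-12 \right)} = \left(396 - 492\right) \left(\left(-12\right) \left(-12\right)\right) = \left(-96\right) 144 = -13824$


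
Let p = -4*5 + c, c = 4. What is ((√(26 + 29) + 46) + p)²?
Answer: (30 + √55)² ≈ 1400.0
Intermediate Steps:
p = -16 (p = -4*5 + 4 = -20 + 4 = -16)
((√(26 + 29) + 46) + p)² = ((√(26 + 29) + 46) - 16)² = ((√55 + 46) - 16)² = ((46 + √55) - 16)² = (30 + √55)²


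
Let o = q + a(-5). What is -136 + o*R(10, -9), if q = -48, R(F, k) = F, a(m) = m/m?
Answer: -606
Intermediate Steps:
a(m) = 1
o = -47 (o = -48 + 1 = -47)
-136 + o*R(10, -9) = -136 - 47*10 = -136 - 470 = -606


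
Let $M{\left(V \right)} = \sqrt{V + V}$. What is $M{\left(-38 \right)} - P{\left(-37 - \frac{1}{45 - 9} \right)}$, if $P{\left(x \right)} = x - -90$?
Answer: $- \frac{1907}{36} + 2 i \sqrt{19} \approx -52.972 + 8.7178 i$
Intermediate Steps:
$M{\left(V \right)} = \sqrt{2} \sqrt{V}$ ($M{\left(V \right)} = \sqrt{2 V} = \sqrt{2} \sqrt{V}$)
$P{\left(x \right)} = 90 + x$ ($P{\left(x \right)} = x + 90 = 90 + x$)
$M{\left(-38 \right)} - P{\left(-37 - \frac{1}{45 - 9} \right)} = \sqrt{2} \sqrt{-38} - \left(90 - \left(37 + \frac{1}{45 - 9}\right)\right) = \sqrt{2} i \sqrt{38} - \left(90 - \frac{1333}{36}\right) = 2 i \sqrt{19} - \left(90 - \frac{1333}{36}\right) = 2 i \sqrt{19} - \frac{1907}{36} = - \frac{1907}{36} + 2 i \sqrt{19}$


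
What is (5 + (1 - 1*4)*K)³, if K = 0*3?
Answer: 125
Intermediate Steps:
K = 0
(5 + (1 - 1*4)*K)³ = (5 + (1 - 1*4)*0)³ = (5 + (1 - 4)*0)³ = (5 - 3*0)³ = (5 + 0)³ = 5³ = 125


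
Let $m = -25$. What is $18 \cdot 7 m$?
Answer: $-3150$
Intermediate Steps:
$18 \cdot 7 m = 18 \cdot 7 \left(-25\right) = 126 \left(-25\right) = -3150$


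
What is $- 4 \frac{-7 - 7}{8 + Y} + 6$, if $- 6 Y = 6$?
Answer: $14$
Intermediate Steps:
$Y = -1$ ($Y = \left(- \frac{1}{6}\right) 6 = -1$)
$- 4 \frac{-7 - 7}{8 + Y} + 6 = - 4 \frac{-7 - 7}{8 - 1} + 6 = - 4 \left(- \frac{14}{7}\right) + 6 = - 4 \left(\left(-14\right) \frac{1}{7}\right) + 6 = \left(-4\right) \left(-2\right) + 6 = 8 + 6 = 14$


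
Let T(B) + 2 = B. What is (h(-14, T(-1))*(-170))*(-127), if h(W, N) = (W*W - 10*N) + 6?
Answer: 5008880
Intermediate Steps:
T(B) = -2 + B
h(W, N) = 6 + W² - 10*N (h(W, N) = (W² - 10*N) + 6 = 6 + W² - 10*N)
(h(-14, T(-1))*(-170))*(-127) = ((6 + (-14)² - 10*(-2 - 1))*(-170))*(-127) = ((6 + 196 - 10*(-3))*(-170))*(-127) = ((6 + 196 + 30)*(-170))*(-127) = (232*(-170))*(-127) = -39440*(-127) = 5008880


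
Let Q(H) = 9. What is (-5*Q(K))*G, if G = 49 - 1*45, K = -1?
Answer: -180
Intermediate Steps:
G = 4 (G = 49 - 45 = 4)
(-5*Q(K))*G = -5*9*4 = -45*4 = -180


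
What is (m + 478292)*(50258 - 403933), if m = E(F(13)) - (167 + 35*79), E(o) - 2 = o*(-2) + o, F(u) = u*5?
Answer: -168100666475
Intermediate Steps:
F(u) = 5*u
E(o) = 2 - o (E(o) = 2 + (o*(-2) + o) = 2 + (-2*o + o) = 2 - o)
m = -2995 (m = (2 - 5*13) - (167 + 35*79) = (2 - 1*65) - (167 + 2765) = (2 - 65) - 1*2932 = -63 - 2932 = -2995)
(m + 478292)*(50258 - 403933) = (-2995 + 478292)*(50258 - 403933) = 475297*(-353675) = -168100666475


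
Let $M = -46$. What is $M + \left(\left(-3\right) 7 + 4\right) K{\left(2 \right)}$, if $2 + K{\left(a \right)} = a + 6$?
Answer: $-148$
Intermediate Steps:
$K{\left(a \right)} = 4 + a$ ($K{\left(a \right)} = -2 + \left(a + 6\right) = -2 + \left(6 + a\right) = 4 + a$)
$M + \left(\left(-3\right) 7 + 4\right) K{\left(2 \right)} = -46 + \left(\left(-3\right) 7 + 4\right) \left(4 + 2\right) = -46 + \left(-21 + 4\right) 6 = -46 - 102 = -148$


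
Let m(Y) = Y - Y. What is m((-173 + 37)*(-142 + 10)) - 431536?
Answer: -431536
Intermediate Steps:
m(Y) = 0
m((-173 + 37)*(-142 + 10)) - 431536 = 0 - 431536 = -431536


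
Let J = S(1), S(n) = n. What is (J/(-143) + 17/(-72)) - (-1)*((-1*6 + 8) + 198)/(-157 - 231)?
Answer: -757591/998712 ≈ -0.75857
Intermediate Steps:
J = 1
(J/(-143) + 17/(-72)) - (-1)*((-1*6 + 8) + 198)/(-157 - 231) = (1/(-143) + 17/(-72)) - (-1)*((-1*6 + 8) + 198)/(-157 - 231) = (1*(-1/143) + 17*(-1/72)) - (-1)*((-6 + 8) + 198)/(-388) = (-1/143 - 17/72) - (-1)*(2 + 198)*(-1/388) = -2503/10296 - (-1)*200*(-1/388) = -2503/10296 - (-1)*(-50)/97 = -2503/10296 - 1*50/97 = -2503/10296 - 50/97 = -757591/998712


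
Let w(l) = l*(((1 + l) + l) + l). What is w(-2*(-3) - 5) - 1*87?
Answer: -83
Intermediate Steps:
w(l) = l*(1 + 3*l) (w(l) = l*((1 + 2*l) + l) = l*(1 + 3*l))
w(-2*(-3) - 5) - 1*87 = (-2*(-3) - 5)*(1 + 3*(-2*(-3) - 5)) - 1*87 = (6 - 5)*(1 + 3*(6 - 5)) - 87 = 1*(1 + 3*1) - 87 = 1*(1 + 3) - 87 = 1*4 - 87 = 4 - 87 = -83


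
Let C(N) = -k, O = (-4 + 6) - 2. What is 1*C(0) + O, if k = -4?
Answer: 4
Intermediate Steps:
O = 0 (O = 2 - 2 = 0)
C(N) = 4 (C(N) = -1*(-4) = 4)
1*C(0) + O = 1*4 + 0 = 4 + 0 = 4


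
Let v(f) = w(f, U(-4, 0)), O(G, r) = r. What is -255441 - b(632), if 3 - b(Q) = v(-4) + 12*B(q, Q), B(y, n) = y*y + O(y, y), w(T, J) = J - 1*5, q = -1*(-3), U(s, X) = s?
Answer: -255309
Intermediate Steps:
q = 3
w(T, J) = -5 + J (w(T, J) = J - 5 = -5 + J)
v(f) = -9 (v(f) = -5 - 4 = -9)
B(y, n) = y + y² (B(y, n) = y*y + y = y² + y = y + y²)
b(Q) = -132 (b(Q) = 3 - (-9 + 12*(3*(1 + 3))) = 3 - (-9 + 12*(3*4)) = 3 - (-9 + 12*12) = 3 - (-9 + 144) = 3 - 1*135 = 3 - 135 = -132)
-255441 - b(632) = -255441 - 1*(-132) = -255441 + 132 = -255309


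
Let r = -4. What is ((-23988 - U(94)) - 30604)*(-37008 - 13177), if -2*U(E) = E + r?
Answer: 2737441195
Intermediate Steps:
U(E) = 2 - E/2 (U(E) = -(E - 4)/2 = -(-4 + E)/2 = 2 - E/2)
((-23988 - U(94)) - 30604)*(-37008 - 13177) = ((-23988 - (2 - 1/2*94)) - 30604)*(-37008 - 13177) = ((-23988 - (2 - 47)) - 30604)*(-50185) = ((-23988 - 1*(-45)) - 30604)*(-50185) = ((-23988 + 45) - 30604)*(-50185) = (-23943 - 30604)*(-50185) = -54547*(-50185) = 2737441195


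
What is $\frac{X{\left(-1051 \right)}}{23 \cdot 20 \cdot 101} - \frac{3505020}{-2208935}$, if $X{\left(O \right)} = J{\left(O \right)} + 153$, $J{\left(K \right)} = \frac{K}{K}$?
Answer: $\frac{16318340519}{10262712010} \approx 1.5901$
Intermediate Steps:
$J{\left(K \right)} = 1$
$X{\left(O \right)} = 154$ ($X{\left(O \right)} = 1 + 153 = 154$)
$\frac{X{\left(-1051 \right)}}{23 \cdot 20 \cdot 101} - \frac{3505020}{-2208935} = \frac{154}{23 \cdot 20 \cdot 101} - \frac{3505020}{-2208935} = \frac{154}{460 \cdot 101} - - \frac{701004}{441787} = \frac{154}{46460} + \frac{701004}{441787} = 154 \cdot \frac{1}{46460} + \frac{701004}{441787} = \frac{77}{23230} + \frac{701004}{441787} = \frac{16318340519}{10262712010}$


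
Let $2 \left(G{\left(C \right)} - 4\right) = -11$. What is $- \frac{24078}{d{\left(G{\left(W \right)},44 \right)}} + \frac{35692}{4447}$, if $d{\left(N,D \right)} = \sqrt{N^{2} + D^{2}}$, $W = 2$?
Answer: $\frac{35692}{4447} - \frac{48156 \sqrt{7753}}{7753} \approx -538.88$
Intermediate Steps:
$G{\left(C \right)} = - \frac{3}{2}$ ($G{\left(C \right)} = 4 + \frac{1}{2} \left(-11\right) = 4 - \frac{11}{2} = - \frac{3}{2}$)
$d{\left(N,D \right)} = \sqrt{D^{2} + N^{2}}$
$- \frac{24078}{d{\left(G{\left(W \right)},44 \right)}} + \frac{35692}{4447} = - \frac{24078}{\sqrt{44^{2} + \left(- \frac{3}{2}\right)^{2}}} + \frac{35692}{4447} = - \frac{24078}{\sqrt{1936 + \frac{9}{4}}} + 35692 \cdot \frac{1}{4447} = - \frac{24078}{\sqrt{\frac{7753}{4}}} + \frac{35692}{4447} = - \frac{24078}{\frac{1}{2} \sqrt{7753}} + \frac{35692}{4447} = - 24078 \frac{2 \sqrt{7753}}{7753} + \frac{35692}{4447} = - \frac{48156 \sqrt{7753}}{7753} + \frac{35692}{4447} = \frac{35692}{4447} - \frac{48156 \sqrt{7753}}{7753}$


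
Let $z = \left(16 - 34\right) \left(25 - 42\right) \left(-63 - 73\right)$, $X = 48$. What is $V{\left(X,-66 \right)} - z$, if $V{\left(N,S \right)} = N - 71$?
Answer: $41593$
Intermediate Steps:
$V{\left(N,S \right)} = -71 + N$
$z = -41616$ ($z = \left(-18\right) \left(-17\right) \left(-136\right) = 306 \left(-136\right) = -41616$)
$V{\left(X,-66 \right)} - z = \left(-71 + 48\right) - -41616 = -23 + 41616 = 41593$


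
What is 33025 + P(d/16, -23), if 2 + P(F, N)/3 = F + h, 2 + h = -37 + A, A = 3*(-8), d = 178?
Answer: 262907/8 ≈ 32863.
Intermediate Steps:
A = -24
h = -63 (h = -2 + (-37 - 24) = -2 - 61 = -63)
P(F, N) = -195 + 3*F (P(F, N) = -6 + 3*(F - 63) = -6 + 3*(-63 + F) = -6 + (-189 + 3*F) = -195 + 3*F)
33025 + P(d/16, -23) = 33025 + (-195 + 3*(178/16)) = 33025 + (-195 + 3*(178*(1/16))) = 33025 + (-195 + 3*(89/8)) = 33025 + (-195 + 267/8) = 33025 - 1293/8 = 262907/8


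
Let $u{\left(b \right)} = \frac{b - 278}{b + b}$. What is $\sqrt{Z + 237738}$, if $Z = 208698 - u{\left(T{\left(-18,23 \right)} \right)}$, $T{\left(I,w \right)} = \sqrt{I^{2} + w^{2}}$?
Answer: $\frac{\sqrt{1299321950878 + 474268 \sqrt{853}}}{1706} \approx 668.16$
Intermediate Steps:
$u{\left(b \right)} = \frac{-278 + b}{2 b}$
$Z = 208698 - \frac{\sqrt{853} \left(-278 + \sqrt{853}\right)}{1706}$ ($Z = 208698 - \frac{-278 + \sqrt{\left(-18\right)^{2} + 23^{2}}}{2 \sqrt{\left(-18\right)^{2} + 23^{2}}} = 208698 - \frac{-278 + \sqrt{324 + 529}}{2 \sqrt{324 + 529}} = 208698 - \frac{-278 + \sqrt{853}}{2 \sqrt{853}} = 208698 - \frac{\frac{\sqrt{853}}{853} \left(-278 + \sqrt{853}\right)}{2} = 208698 - \frac{\sqrt{853} \left(-278 + \sqrt{853}\right)}{1706} \approx 2.087 \cdot 10^{5}$)
$\sqrt{Z + 237738} = \sqrt{\left(\frac{417395}{2} + \frac{139 \sqrt{853}}{853}\right) + 237738} = \sqrt{\frac{892871}{2} + \frac{139 \sqrt{853}}{853}}$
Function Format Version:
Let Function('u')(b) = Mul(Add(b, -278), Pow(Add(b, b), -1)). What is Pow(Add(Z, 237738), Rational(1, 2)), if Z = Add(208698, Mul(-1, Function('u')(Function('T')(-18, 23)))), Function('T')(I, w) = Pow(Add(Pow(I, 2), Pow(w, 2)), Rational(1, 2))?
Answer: Mul(Rational(1, 1706), Pow(Add(1299321950878, Mul(474268, Pow(853, Rational(1, 2)))), Rational(1, 2))) ≈ 668.16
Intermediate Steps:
Function('u')(b) = Mul(Rational(1, 2), Pow(b, -1), Add(-278, b)) (Function('u')(b) = Mul(Add(-278, b), Pow(Mul(2, b), -1)) = Mul(Add(-278, b), Mul(Rational(1, 2), Pow(b, -1))) = Mul(Rational(1, 2), Pow(b, -1), Add(-278, b)))
Z = Add(208698, Mul(Rational(-1, 1706), Pow(853, Rational(1, 2)), Add(-278, Pow(853, Rational(1, 2))))) (Z = Add(208698, Mul(-1, Mul(Rational(1, 2), Pow(Pow(Add(Pow(-18, 2), Pow(23, 2)), Rational(1, 2)), -1), Add(-278, Pow(Add(Pow(-18, 2), Pow(23, 2)), Rational(1, 2)))))) = Add(208698, Mul(-1, Mul(Rational(1, 2), Pow(Pow(Add(324, 529), Rational(1, 2)), -1), Add(-278, Pow(Add(324, 529), Rational(1, 2)))))) = Add(208698, Mul(-1, Mul(Rational(1, 2), Pow(Pow(853, Rational(1, 2)), -1), Add(-278, Pow(853, Rational(1, 2)))))) = Add(208698, Mul(-1, Mul(Rational(1, 2), Mul(Rational(1, 853), Pow(853, Rational(1, 2))), Add(-278, Pow(853, Rational(1, 2)))))) = Add(208698, Mul(-1, Mul(Rational(1, 1706), Pow(853, Rational(1, 2)), Add(-278, Pow(853, Rational(1, 2)))))) = Add(208698, Mul(Rational(-1, 1706), Pow(853, Rational(1, 2)), Add(-278, Pow(853, Rational(1, 2))))) ≈ 2.0870e+5)
Pow(Add(Z, 237738), Rational(1, 2)) = Pow(Add(Add(Rational(417395, 2), Mul(Rational(139, 853), Pow(853, Rational(1, 2)))), 237738), Rational(1, 2)) = Pow(Add(Rational(892871, 2), Mul(Rational(139, 853), Pow(853, Rational(1, 2)))), Rational(1, 2))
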